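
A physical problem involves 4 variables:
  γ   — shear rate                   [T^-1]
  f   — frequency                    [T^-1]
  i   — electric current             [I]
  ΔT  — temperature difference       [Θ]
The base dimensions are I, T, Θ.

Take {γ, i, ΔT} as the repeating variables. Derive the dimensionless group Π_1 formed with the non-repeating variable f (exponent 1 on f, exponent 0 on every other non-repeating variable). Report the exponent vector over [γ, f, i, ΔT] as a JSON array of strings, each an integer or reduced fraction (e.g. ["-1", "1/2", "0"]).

["-1", "1", "0", "0"]

Dimensional matrix (I×T×Θ by γ×f×i×ΔT):
  I: [ 0  0  1  0]
  T: [-1 -1  0  0]
  Θ: [ 0  0  0  1]
RREF → pivots at {γ,i,ΔT} ⇒ r = 3
Pivot set = {γ,i,ΔT}, free = {f}
RREF:
  r0: [   1    1    0    0]
  r1: [   0    0    1    0]
  r2: [   0    0    0    1]
Fix exponent of f at 1; solve each RREF row for its pivot's exponent:
  r0: exp(γ) + (1)·1 = 0 ⇒ exp(γ) = -1
  r1: exp(i) + (0)·1 = 0 ⇒ exp(i) = 0
  r2: exp(ΔT) + (0)·1 = 0 ⇒ exp(ΔT) = 0
Π_1 = γ^-1 · f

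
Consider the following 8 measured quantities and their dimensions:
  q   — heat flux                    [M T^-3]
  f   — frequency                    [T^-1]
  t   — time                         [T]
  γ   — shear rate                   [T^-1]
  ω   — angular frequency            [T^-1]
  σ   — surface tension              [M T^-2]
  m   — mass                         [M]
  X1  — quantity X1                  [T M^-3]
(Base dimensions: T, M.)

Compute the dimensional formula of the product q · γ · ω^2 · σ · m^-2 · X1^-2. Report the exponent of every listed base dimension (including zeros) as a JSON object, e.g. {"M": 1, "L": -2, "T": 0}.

Dimensional matrix (T×M by q×f×t×γ×ω×σ×m×X1):
  T: [-3 -1  1 -1 -1 -2  0  1]
  M: [ 1  0  0  0  0  1  1 -3]
  [T]: (1)·-3+(1)·-1+(2)·-1+(1)·-2+(-2)·0+(-2)·1 = -10
  [M]: (1)·1+(1)·0+(2)·0+(1)·1+(-2)·1+(-2)·-3 = 6
⇒ T^-10 M^6

{"T": -10, "M": 6}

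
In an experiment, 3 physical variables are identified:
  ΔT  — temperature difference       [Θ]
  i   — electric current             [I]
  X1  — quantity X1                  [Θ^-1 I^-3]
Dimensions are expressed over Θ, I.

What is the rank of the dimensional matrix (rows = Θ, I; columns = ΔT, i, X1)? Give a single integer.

Exponent matrix [Θ,I] × [ΔT,i,X1]:
  Θ: [ 1  0 -1]
  I: [ 0  1 -3]
Echelon form has 2 nonzero rows (pivots: ΔT,i)

2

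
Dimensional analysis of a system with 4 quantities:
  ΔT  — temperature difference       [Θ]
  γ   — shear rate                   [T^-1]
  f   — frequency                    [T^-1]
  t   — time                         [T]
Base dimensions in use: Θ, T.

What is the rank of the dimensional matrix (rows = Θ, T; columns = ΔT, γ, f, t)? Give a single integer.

Dimensional matrix (Θ×T by ΔT×γ×f×t):
  Θ: [ 1  0  0  0]
  T: [ 0 -1 -1  1]
Row reduction gives pivot columns ΔT,γ; rank = 2

2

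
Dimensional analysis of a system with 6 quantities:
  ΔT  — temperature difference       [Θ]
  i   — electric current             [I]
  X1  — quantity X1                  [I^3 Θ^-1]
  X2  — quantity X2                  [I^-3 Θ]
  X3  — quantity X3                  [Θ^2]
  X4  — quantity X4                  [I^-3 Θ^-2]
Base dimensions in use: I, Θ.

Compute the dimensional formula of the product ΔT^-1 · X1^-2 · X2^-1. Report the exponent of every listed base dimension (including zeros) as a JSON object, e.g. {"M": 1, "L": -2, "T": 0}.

Exponent matrix [I,Θ] × [ΔT,i,X1,X2,X3,X4]:
  I: [ 0  1  3 -3  0 -3]
  Θ: [ 1  0 -1  1  2 -2]
  [I]: (-1)·0+(-2)·3+(-1)·-3 = -3
  [Θ]: (-1)·1+(-2)·-1+(-1)·1 = 0
⇒ I^-3

{"I": -3, "Θ": 0}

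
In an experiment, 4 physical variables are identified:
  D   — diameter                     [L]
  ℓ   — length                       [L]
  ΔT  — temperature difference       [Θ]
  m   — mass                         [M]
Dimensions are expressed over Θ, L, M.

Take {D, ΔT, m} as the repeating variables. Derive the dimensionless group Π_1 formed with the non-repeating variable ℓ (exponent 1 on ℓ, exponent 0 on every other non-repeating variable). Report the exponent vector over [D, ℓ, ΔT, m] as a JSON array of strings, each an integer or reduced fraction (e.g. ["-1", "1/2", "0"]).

Exponent matrix [Θ,L,M] × [D,ℓ,ΔT,m]:
  Θ: [ 0  0  1  0]
  L: [ 1  1  0  0]
  M: [ 0  0  0  1]
Row reduction gives pivot columns D,ΔT,m; rank = 3
Repeat: D,ΔT,m; free: ℓ
RREF:
  r0: [   1    1    0    0]
  r1: [   0    0    1    0]
  r2: [   0    0    0    1]
Fix exponent of ℓ at 1; solve each RREF row for its pivot's exponent:
  r0: exp(D) + (1)·1 = 0 ⇒ exp(D) = -1
  r1: exp(ΔT) + (0)·1 = 0 ⇒ exp(ΔT) = 0
  r2: exp(m) + (0)·1 = 0 ⇒ exp(m) = 0
Π_1 = D^-1 · ℓ

["-1", "1", "0", "0"]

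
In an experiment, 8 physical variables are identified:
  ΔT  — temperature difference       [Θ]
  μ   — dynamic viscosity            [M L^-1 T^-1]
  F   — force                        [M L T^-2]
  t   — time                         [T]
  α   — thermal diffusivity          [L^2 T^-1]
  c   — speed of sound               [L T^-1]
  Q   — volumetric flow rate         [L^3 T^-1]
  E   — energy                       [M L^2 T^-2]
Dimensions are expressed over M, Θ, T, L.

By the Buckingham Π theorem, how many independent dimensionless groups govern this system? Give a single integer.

Write exponents as rows M,Θ,T,L / cols ΔT,μ,F,t,α,c,Q,E:
  M: [ 0  1  1  0  0  0  0  1]
  Θ: [ 1  0  0  0  0  0  0  0]
  T: [ 0 -1 -2  1 -1 -1 -1 -2]
  L: [ 0 -1  1  0  2  1  3  2]
Echelon form has 4 nonzero rows (pivots: ΔT,μ,F,t)
n=8, r=4 ⇒ 4 dimensionless groups

4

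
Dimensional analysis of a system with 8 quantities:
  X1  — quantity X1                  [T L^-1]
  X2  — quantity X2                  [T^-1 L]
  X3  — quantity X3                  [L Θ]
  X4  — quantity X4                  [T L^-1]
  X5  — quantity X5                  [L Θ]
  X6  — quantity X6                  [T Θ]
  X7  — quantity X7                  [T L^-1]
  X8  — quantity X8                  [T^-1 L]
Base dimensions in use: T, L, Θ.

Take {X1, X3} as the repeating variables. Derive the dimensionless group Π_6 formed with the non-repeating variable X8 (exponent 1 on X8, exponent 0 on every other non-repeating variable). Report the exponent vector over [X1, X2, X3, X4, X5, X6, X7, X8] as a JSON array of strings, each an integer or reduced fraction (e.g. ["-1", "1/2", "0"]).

Write exponents as rows T,L,Θ / cols X1,X2,X3,X4,X5,X6,X7,X8:
  T: [ 1 -1  0  1  0  1  1 -1]
  L: [-1  1  1 -1  1  0 -1  1]
  Θ: [ 0  0  1  0  1  1  0  0]
Echelon form has 2 nonzero rows (pivots: X1,X3)
Repeat: X1,X3; free: X2,X4,X5,X6,X7,X8
RREF:
  r0: [   1   -1    0    1    0    1    1   -1]
  r1: [   0    0    1    0    1    1    0    0]
  r2: [   0    0    0    0    0    0    0    0]
Fix exponent of X8 at 1, X2 at 0, X4 at 0, X5 at 0, X6 at 0, X7 at 0; solve each RREF row for its pivot's exponent:
  r0: exp(X1) + (-1)·1 = 0 ⇒ exp(X1) = 1
  r1: exp(X3) + (0)·1 = 0 ⇒ exp(X3) = 0
Π_6 = X1 · X8

["1", "0", "0", "0", "0", "0", "0", "1"]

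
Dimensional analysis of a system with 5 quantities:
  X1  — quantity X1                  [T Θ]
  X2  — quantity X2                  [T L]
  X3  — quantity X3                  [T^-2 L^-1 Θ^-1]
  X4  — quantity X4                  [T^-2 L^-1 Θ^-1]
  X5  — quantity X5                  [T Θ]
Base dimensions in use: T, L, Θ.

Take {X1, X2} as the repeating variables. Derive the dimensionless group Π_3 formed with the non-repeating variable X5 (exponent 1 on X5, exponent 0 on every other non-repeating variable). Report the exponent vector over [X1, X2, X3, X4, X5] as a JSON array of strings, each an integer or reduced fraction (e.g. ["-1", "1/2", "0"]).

["-1", "0", "0", "0", "1"]

Exponent matrix [T,L,Θ] × [X1,X2,X3,X4,X5]:
  T: [ 1  1 -2 -2  1]
  L: [ 0  1 -1 -1  0]
  Θ: [ 1  0 -1 -1  1]
RREF → pivots at {X1,X2} ⇒ r = 2
Repeat: X1,X2; free: X3,X4,X5
RREF:
  r0: [   1    0   -1   -1    1]
  r1: [   0    1   -1   -1    0]
  r2: [   0    0    0    0    0]
Fix exponent of X5 at 1, X3 at 0, X4 at 0; solve each RREF row for its pivot's exponent:
  r0: exp(X1) + (1)·1 = 0 ⇒ exp(X1) = -1
  r1: exp(X2) + (0)·1 = 0 ⇒ exp(X2) = 0
Π_3 = X1^-1 · X5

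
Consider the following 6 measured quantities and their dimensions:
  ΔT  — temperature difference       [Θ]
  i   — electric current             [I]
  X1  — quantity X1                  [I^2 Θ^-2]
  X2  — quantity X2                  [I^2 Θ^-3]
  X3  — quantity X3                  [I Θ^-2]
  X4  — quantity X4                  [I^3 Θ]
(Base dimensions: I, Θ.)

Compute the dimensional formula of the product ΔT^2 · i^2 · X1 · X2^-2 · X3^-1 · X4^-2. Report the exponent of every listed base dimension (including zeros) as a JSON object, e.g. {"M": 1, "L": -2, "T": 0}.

{"I": -7, "Θ": 6}

Write exponents as rows I,Θ / cols ΔT,i,X1,X2,X3,X4:
  I: [ 0  1  2  2  1  3]
  Θ: [ 1  0 -2 -3 -2  1]
  [I]: (2)·0+(2)·1+(1)·2+(-2)·2+(-1)·1+(-2)·3 = -7
  [Θ]: (2)·1+(2)·0+(1)·-2+(-2)·-3+(-1)·-2+(-2)·1 = 6
⇒ I^-7 Θ^6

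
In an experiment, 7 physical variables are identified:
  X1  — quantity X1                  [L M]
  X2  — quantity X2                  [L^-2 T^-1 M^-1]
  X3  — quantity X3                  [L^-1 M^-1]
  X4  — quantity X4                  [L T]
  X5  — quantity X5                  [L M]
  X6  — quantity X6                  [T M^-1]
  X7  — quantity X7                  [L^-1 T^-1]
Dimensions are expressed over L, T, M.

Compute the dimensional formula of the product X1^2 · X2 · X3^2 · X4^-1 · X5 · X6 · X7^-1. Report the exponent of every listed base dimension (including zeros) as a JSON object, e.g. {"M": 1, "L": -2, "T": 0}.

Dimensional matrix (L×T×M by X1×X2×X3×X4×X5×X6×X7):
  L: [ 1 -2 -1  1  1  0 -1]
  T: [ 0 -1  0  1  0  1 -1]
  M: [ 1 -1 -1  0  1 -1  0]
  [L]: (2)·1+(1)·-2+(2)·-1+(-1)·1+(1)·1+(1)·0+(-1)·-1 = -1
  [T]: (2)·0+(1)·-1+(2)·0+(-1)·1+(1)·0+(1)·1+(-1)·-1 = 0
  [M]: (2)·1+(1)·-1+(2)·-1+(-1)·0+(1)·1+(1)·-1+(-1)·0 = -1
⇒ L^-1 M^-1

{"L": -1, "T": 0, "M": -1}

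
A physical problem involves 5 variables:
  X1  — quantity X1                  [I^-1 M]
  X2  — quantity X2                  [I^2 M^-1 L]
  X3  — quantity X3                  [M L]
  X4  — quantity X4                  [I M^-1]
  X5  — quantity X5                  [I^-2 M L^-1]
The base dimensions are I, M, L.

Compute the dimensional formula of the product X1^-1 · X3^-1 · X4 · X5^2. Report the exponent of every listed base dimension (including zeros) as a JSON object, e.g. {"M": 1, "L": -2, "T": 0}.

Dimensional matrix (I×M×L by X1×X2×X3×X4×X5):
  I: [-1  2  0  1 -2]
  M: [ 1 -1  1 -1  1]
  L: [ 0  1  1  0 -1]
  [I]: (-1)·-1+(-1)·0+(1)·1+(2)·-2 = -2
  [M]: (-1)·1+(-1)·1+(1)·-1+(2)·1 = -1
  [L]: (-1)·0+(-1)·1+(1)·0+(2)·-1 = -3
⇒ I^-2 M^-1 L^-3

{"I": -2, "M": -1, "L": -3}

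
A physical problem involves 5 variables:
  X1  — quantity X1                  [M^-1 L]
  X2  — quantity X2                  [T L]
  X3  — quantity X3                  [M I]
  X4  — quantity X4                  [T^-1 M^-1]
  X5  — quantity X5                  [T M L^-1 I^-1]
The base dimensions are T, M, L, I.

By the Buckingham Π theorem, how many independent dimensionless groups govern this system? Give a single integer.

2

Write exponents as rows T,M,L,I / cols X1,X2,X3,X4,X5:
  T: [ 0  1  0 -1  1]
  M: [-1  0  1 -1  1]
  L: [ 1  1  0  0 -1]
  I: [ 0  0  1  0 -1]
RREF → pivots at {X1,X2,X3} ⇒ r = 3
5 vars − rank 3 = 2 Π groups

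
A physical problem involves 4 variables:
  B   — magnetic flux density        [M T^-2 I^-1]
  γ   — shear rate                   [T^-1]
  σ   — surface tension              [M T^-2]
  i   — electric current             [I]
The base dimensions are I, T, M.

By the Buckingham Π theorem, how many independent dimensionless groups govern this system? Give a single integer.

Dimensional matrix (I×T×M by B×γ×σ×i):
  I: [-1  0  0  1]
  T: [-2 -1 -2  0]
  M: [ 1  0  1  0]
RREF → pivots at {B,γ,σ} ⇒ r = 3
n=4, r=3 ⇒ 1 dimensionless group

1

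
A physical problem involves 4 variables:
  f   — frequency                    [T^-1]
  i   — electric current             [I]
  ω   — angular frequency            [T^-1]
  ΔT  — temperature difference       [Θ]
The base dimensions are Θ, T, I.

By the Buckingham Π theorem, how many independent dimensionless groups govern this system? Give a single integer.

1

Dimensional matrix (Θ×T×I by f×i×ω×ΔT):
  Θ: [ 0  0  0  1]
  T: [-1  0 -1  0]
  I: [ 0  1  0  0]
Row reduction gives pivot columns f,i,ΔT; rank = 3
4 vars − rank 3 = 1 Π group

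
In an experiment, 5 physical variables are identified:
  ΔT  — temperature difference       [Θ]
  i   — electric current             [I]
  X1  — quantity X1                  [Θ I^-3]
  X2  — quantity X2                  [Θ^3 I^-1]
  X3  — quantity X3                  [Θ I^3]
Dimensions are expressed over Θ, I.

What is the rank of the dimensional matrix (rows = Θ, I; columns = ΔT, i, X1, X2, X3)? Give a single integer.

2

Write exponents as rows Θ,I / cols ΔT,i,X1,X2,X3:
  Θ: [ 1  0  1  3  1]
  I: [ 0  1 -3 -1  3]
RREF → pivots at {ΔT,i} ⇒ r = 2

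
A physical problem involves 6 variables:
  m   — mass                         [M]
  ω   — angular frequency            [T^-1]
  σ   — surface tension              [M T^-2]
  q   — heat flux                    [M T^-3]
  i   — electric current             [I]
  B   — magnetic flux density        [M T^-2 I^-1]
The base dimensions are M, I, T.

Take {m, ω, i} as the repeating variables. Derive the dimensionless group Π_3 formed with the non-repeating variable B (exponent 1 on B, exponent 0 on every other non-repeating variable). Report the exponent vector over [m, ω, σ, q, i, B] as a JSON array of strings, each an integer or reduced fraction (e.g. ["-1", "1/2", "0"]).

["-1", "-2", "0", "0", "1", "1"]

Exponent matrix [M,I,T] × [m,ω,σ,q,i,B]:
  M: [ 1  0  1  1  0  1]
  I: [ 0  0  0  0  1 -1]
  T: [ 0 -1 -2 -3  0 -2]
Echelon form has 3 nonzero rows (pivots: m,ω,i)
Repeat: m,ω,i; free: σ,q,B
RREF:
  r0: [   1    0    1    1    0    1]
  r1: [   0    1    2    3    0    2]
  r2: [   0    0    0    0    1   -1]
Fix exponent of B at 1, σ at 0, q at 0; solve each RREF row for its pivot's exponent:
  r0: exp(m) + (1)·1 = 0 ⇒ exp(m) = -1
  r1: exp(ω) + (2)·1 = 0 ⇒ exp(ω) = -2
  r2: exp(i) + (-1)·1 = 0 ⇒ exp(i) = 1
Π_3 = m^-1 · ω^-2 · i · B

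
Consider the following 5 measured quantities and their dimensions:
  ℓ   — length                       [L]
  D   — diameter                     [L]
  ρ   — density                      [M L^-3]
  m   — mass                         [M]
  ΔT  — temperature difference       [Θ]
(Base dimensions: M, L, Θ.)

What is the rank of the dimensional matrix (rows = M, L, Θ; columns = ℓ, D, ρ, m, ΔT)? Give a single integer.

Write exponents as rows M,L,Θ / cols ℓ,D,ρ,m,ΔT:
  M: [ 0  0  1  1  0]
  L: [ 1  1 -3  0  0]
  Θ: [ 0  0  0  0  1]
Row reduction gives pivot columns ℓ,ρ,ΔT; rank = 3

3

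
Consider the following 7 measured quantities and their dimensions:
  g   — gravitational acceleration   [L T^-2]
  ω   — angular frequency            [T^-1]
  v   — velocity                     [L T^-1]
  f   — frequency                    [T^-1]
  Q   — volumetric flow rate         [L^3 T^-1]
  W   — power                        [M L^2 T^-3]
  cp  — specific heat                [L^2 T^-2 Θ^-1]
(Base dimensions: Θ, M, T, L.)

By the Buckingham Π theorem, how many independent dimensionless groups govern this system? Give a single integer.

3

Write exponents as rows Θ,M,T,L / cols g,ω,v,f,Q,W,cp:
  Θ: [ 0  0  0  0  0  0 -1]
  M: [ 0  0  0  0  0  1  0]
  T: [-2 -1 -1 -1 -1 -3 -2]
  L: [ 1  0  1  0  3  2  2]
RREF → pivots at {g,ω,W,cp} ⇒ r = 4
7 vars − rank 4 = 3 Π groups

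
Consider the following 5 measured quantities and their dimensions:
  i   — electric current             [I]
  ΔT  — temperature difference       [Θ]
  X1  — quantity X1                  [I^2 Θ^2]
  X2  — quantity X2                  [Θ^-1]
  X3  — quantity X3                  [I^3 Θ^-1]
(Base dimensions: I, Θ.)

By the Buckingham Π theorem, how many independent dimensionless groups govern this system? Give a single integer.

Exponent matrix [I,Θ] × [i,ΔT,X1,X2,X3]:
  I: [ 1  0  2  0  3]
  Θ: [ 0  1  2 -1 -1]
Echelon form has 2 nonzero rows (pivots: i,ΔT)
5 vars − rank 2 = 3 Π groups

3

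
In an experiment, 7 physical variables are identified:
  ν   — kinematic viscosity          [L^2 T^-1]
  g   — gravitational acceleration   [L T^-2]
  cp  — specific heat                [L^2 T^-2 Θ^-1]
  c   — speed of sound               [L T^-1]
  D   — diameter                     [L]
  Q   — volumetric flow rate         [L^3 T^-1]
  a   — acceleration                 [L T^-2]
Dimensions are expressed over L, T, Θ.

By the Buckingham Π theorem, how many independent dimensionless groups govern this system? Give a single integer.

Write exponents as rows L,T,Θ / cols ν,g,cp,c,D,Q,a:
  L: [ 2  1  2  1  1  3  1]
  T: [-1 -2 -2 -1  0 -1 -2]
  Θ: [ 0  0 -1  0  0  0  0]
Row reduction gives pivot columns ν,g,cp; rank = 3
n=7, r=3 ⇒ 4 dimensionless groups

4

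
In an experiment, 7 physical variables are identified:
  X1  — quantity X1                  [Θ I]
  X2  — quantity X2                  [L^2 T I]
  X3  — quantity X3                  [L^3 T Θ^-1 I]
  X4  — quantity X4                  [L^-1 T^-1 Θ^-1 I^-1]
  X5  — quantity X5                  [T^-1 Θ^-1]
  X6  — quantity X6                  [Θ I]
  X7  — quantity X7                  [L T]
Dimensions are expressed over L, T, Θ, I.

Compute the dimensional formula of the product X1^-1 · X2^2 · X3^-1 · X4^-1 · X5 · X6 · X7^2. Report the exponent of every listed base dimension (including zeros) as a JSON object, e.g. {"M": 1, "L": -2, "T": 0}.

Dimensional matrix (L×T×Θ×I by X1×X2×X3×X4×X5×X6×X7):
  L: [ 0  2  3 -1  0  0  1]
  T: [ 0  1  1 -1 -1  0  1]
  Θ: [ 1  0 -1 -1 -1  1  0]
  I: [ 1  1  1 -1  0  1  0]
  [L]: (-1)·0+(2)·2+(-1)·3+(-1)·-1+(1)·0+(1)·0+(2)·1 = 4
  [T]: (-1)·0+(2)·1+(-1)·1+(-1)·-1+(1)·-1+(1)·0+(2)·1 = 3
  [Θ]: (-1)·1+(2)·0+(-1)·-1+(-1)·-1+(1)·-1+(1)·1+(2)·0 = 1
  [I]: (-1)·1+(2)·1+(-1)·1+(-1)·-1+(1)·0+(1)·1+(2)·0 = 2
⇒ L^4 T^3 Θ I^2

{"L": 4, "T": 3, "Θ": 1, "I": 2}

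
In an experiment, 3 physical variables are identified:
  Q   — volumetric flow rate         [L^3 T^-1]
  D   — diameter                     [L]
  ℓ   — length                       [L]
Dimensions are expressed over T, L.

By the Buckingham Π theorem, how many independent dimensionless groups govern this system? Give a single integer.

Exponent matrix [T,L] × [Q,D,ℓ]:
  T: [-1  0  0]
  L: [ 3  1  1]
Echelon form has 2 nonzero rows (pivots: Q,D)
Π count = n − r = 3 − 2 = 1

1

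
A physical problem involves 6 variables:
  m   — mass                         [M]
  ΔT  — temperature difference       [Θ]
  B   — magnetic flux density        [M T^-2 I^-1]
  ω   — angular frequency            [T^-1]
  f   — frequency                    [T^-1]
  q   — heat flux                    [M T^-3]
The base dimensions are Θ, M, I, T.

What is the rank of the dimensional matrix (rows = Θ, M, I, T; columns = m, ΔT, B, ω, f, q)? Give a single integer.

4

Exponent matrix [Θ,M,I,T] × [m,ΔT,B,ω,f,q]:
  Θ: [ 0  1  0  0  0  0]
  M: [ 1  0  1  0  0  1]
  I: [ 0  0 -1  0  0  0]
  T: [ 0  0 -2 -1 -1 -3]
Echelon form has 4 nonzero rows (pivots: m,ΔT,B,ω)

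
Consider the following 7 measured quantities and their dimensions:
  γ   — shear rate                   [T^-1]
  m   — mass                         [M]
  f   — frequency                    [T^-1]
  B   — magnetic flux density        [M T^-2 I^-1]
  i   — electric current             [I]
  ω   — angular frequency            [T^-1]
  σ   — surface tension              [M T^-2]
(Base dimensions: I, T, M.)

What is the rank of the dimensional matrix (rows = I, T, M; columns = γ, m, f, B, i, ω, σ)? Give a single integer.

3

Exponent matrix [I,T,M] × [γ,m,f,B,i,ω,σ]:
  I: [ 0  0  0 -1  1  0  0]
  T: [-1  0 -1 -2  0 -1 -2]
  M: [ 0  1  0  1  0  0  1]
Echelon form has 3 nonzero rows (pivots: γ,m,B)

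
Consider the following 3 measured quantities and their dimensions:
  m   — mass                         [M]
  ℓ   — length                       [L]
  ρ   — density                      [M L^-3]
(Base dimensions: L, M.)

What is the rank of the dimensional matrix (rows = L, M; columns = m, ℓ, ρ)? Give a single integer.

2

Write exponents as rows L,M / cols m,ℓ,ρ:
  L: [ 0  1 -3]
  M: [ 1  0  1]
Echelon form has 2 nonzero rows (pivots: m,ℓ)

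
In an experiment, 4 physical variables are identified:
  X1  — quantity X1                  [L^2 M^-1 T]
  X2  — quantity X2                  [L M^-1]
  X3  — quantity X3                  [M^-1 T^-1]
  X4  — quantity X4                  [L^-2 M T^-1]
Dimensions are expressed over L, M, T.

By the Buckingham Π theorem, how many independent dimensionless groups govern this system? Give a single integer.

2

Dimensional matrix (L×M×T by X1×X2×X3×X4):
  L: [ 2  1  0 -2]
  M: [-1 -1 -1  1]
  T: [ 1  0 -1 -1]
Echelon form has 2 nonzero rows (pivots: X1,X2)
4 vars − rank 2 = 2 Π groups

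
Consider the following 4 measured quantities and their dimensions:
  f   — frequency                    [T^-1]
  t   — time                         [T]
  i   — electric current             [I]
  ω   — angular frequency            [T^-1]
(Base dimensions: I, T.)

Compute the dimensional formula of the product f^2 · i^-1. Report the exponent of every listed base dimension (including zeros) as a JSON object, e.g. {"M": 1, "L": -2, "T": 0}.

Exponent matrix [I,T] × [f,t,i,ω]:
  I: [ 0  0  1  0]
  T: [-1  1  0 -1]
  [I]: (2)·0+(-1)·1 = -1
  [T]: (2)·-1+(-1)·0 = -2
⇒ I^-1 T^-2

{"I": -1, "T": -2}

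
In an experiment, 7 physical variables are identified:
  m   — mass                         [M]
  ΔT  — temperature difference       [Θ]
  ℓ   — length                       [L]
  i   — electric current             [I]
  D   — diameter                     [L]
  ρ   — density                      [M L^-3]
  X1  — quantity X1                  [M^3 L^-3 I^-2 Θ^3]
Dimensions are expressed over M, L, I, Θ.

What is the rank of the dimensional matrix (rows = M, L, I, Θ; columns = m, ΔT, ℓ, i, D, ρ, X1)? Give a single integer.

Exponent matrix [M,L,I,Θ] × [m,ΔT,ℓ,i,D,ρ,X1]:
  M: [ 1  0  0  0  0  1  3]
  L: [ 0  0  1  0  1 -3 -3]
  I: [ 0  0  0  1  0  0 -2]
  Θ: [ 0  1  0  0  0  0  3]
Echelon form has 4 nonzero rows (pivots: m,ΔT,ℓ,i)

4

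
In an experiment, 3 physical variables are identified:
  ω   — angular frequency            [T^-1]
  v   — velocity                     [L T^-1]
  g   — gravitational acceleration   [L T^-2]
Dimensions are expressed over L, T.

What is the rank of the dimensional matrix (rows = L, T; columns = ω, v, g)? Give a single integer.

2

Write exponents as rows L,T / cols ω,v,g:
  L: [ 0  1  1]
  T: [-1 -1 -2]
Echelon form has 2 nonzero rows (pivots: ω,v)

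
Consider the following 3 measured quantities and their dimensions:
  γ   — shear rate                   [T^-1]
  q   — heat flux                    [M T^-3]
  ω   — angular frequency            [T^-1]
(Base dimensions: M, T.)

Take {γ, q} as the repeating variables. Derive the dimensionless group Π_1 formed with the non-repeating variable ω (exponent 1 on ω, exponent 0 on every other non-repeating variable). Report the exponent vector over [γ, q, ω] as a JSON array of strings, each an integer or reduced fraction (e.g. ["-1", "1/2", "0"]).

["-1", "0", "1"]

Write exponents as rows M,T / cols γ,q,ω:
  M: [ 0  1  0]
  T: [-1 -3 -1]
Row reduction gives pivot columns γ,q; rank = 2
Pivot set = {γ,q}, free = {ω}
RREF:
  r0: [   1    0    1]
  r1: [   0    1    0]
Fix exponent of ω at 1; solve each RREF row for its pivot's exponent:
  r0: exp(γ) + (1)·1 = 0 ⇒ exp(γ) = -1
  r1: exp(q) + (0)·1 = 0 ⇒ exp(q) = 0
Π_1 = γ^-1 · ω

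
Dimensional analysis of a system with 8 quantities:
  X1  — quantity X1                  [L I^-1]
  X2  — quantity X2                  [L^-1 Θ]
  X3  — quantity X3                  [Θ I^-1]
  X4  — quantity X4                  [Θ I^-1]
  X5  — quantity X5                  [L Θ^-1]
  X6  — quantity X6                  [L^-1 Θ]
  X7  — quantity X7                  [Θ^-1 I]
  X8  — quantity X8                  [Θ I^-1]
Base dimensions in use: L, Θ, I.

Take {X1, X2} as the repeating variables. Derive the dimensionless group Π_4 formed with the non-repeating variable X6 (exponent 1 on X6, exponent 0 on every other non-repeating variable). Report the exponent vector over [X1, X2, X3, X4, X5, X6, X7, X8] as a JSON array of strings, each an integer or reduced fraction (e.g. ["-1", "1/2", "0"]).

["0", "-1", "0", "0", "0", "1", "0", "0"]

Exponent matrix [L,Θ,I] × [X1,X2,X3,X4,X5,X6,X7,X8]:
  L: [ 1 -1  0  0  1 -1  0  0]
  Θ: [ 0  1  1  1 -1  1 -1  1]
  I: [-1  0 -1 -1  0  0  1 -1]
Echelon form has 2 nonzero rows (pivots: X1,X2)
Pivot set = {X1,X2}, free = {X3,X4,X5,X6,X7,X8}
RREF:
  r0: [   1    0    1    1    0    0   -1    1]
  r1: [   0    1    1    1   -1    1   -1    1]
  r2: [   0    0    0    0    0    0    0    0]
Fix exponent of X6 at 1, X3 at 0, X4 at 0, X5 at 0, X7 at 0, X8 at 0; solve each RREF row for its pivot's exponent:
  r0: exp(X1) + (0)·1 = 0 ⇒ exp(X1) = 0
  r1: exp(X2) + (1)·1 = 0 ⇒ exp(X2) = -1
Π_4 = X2^-1 · X6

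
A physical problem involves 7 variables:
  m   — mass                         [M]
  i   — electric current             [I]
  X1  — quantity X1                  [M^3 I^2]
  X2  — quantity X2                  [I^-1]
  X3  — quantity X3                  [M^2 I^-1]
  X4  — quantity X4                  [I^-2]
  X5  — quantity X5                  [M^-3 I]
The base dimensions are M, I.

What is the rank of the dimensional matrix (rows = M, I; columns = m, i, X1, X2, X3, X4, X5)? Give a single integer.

2

Exponent matrix [M,I] × [m,i,X1,X2,X3,X4,X5]:
  M: [ 1  0  3  0  2  0 -3]
  I: [ 0  1  2 -1 -1 -2  1]
Echelon form has 2 nonzero rows (pivots: m,i)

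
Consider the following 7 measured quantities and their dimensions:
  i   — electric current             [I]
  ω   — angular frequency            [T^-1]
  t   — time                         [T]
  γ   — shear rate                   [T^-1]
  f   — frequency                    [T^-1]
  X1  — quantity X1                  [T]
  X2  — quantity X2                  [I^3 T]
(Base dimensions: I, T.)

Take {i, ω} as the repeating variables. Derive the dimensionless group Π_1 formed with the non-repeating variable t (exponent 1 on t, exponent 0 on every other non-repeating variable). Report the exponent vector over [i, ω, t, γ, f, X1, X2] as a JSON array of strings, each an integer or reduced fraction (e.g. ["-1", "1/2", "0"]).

Write exponents as rows I,T / cols i,ω,t,γ,f,X1,X2:
  I: [ 1  0  0  0  0  0  3]
  T: [ 0 -1  1 -1 -1  1  1]
RREF → pivots at {i,ω} ⇒ r = 2
Pivot set = {i,ω}, free = {t,γ,f,X1,X2}
RREF:
  r0: [   1    0    0    0    0    0    3]
  r1: [   0    1   -1    1    1   -1   -1]
Fix exponent of t at 1, γ at 0, f at 0, X1 at 0, X2 at 0; solve each RREF row for its pivot's exponent:
  r0: exp(i) + (0)·1 = 0 ⇒ exp(i) = 0
  r1: exp(ω) + (-1)·1 = 0 ⇒ exp(ω) = 1
Π_1 = ω · t

["0", "1", "1", "0", "0", "0", "0"]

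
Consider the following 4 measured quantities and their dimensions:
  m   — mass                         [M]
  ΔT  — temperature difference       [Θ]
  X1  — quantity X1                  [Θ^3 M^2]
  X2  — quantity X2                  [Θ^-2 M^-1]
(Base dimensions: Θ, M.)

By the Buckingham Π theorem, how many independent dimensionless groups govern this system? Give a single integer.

2

Dimensional matrix (Θ×M by m×ΔT×X1×X2):
  Θ: [ 0  1  3 -2]
  M: [ 1  0  2 -1]
RREF → pivots at {m,ΔT} ⇒ r = 2
Π count = n − r = 4 − 2 = 2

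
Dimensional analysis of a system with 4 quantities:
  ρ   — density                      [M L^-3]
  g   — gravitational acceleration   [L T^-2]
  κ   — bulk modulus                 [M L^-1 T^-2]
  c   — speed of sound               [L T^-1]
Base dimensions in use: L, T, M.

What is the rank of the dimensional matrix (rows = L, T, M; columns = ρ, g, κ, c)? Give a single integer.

Write exponents as rows L,T,M / cols ρ,g,κ,c:
  L: [-3  1 -1  1]
  T: [ 0 -2 -2 -1]
  M: [ 1  0  1  0]
RREF → pivots at {ρ,g,κ} ⇒ r = 3

3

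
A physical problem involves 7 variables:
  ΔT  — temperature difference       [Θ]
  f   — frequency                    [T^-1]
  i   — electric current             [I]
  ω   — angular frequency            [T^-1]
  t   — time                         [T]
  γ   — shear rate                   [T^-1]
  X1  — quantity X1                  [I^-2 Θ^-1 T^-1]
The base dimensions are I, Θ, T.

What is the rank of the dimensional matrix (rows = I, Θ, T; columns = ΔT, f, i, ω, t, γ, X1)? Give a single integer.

3

Exponent matrix [I,Θ,T] × [ΔT,f,i,ω,t,γ,X1]:
  I: [ 0  0  1  0  0  0 -2]
  Θ: [ 1  0  0  0  0  0 -1]
  T: [ 0 -1  0 -1  1 -1 -1]
Echelon form has 3 nonzero rows (pivots: ΔT,f,i)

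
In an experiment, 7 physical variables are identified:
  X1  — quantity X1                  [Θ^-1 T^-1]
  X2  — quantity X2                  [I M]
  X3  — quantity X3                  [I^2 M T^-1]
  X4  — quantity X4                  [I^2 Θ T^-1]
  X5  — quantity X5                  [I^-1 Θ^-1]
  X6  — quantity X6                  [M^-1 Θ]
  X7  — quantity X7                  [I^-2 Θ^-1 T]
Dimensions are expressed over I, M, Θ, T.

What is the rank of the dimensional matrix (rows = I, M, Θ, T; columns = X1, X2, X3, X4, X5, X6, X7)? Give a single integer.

3

Write exponents as rows I,M,Θ,T / cols X1,X2,X3,X4,X5,X6,X7:
  I: [ 0  1  2  2 -1  0 -2]
  M: [ 0  1  1  0  0 -1  0]
  Θ: [-1  0  0  1 -1  1 -1]
  T: [-1  0 -1 -1  0  0  1]
Echelon form has 3 nonzero rows (pivots: X1,X2,X3)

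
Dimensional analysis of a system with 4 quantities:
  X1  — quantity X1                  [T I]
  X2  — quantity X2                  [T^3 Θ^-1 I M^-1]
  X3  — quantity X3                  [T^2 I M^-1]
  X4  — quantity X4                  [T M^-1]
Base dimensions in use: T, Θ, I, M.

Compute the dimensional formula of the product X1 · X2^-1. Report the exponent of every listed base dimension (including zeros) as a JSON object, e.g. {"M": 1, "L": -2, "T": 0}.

Dimensional matrix (T×Θ×I×M by X1×X2×X3×X4):
  T: [ 1  3  2  1]
  Θ: [ 0 -1  0  0]
  I: [ 1  1  1  0]
  M: [ 0 -1 -1 -1]
  [T]: (1)·1+(-1)·3 = -2
  [Θ]: (1)·0+(-1)·-1 = 1
  [I]: (1)·1+(-1)·1 = 0
  [M]: (1)·0+(-1)·-1 = 1
⇒ T^-2 Θ M

{"T": -2, "Θ": 1, "I": 0, "M": 1}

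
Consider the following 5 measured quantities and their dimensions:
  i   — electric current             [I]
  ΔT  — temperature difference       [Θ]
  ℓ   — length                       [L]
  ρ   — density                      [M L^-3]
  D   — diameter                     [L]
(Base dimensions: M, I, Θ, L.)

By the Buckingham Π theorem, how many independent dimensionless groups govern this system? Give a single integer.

Dimensional matrix (M×I×Θ×L by i×ΔT×ℓ×ρ×D):
  M: [ 0  0  0  1  0]
  I: [ 1  0  0  0  0]
  Θ: [ 0  1  0  0  0]
  L: [ 0  0  1 -3  1]
Echelon form has 4 nonzero rows (pivots: i,ΔT,ℓ,ρ)
5 vars − rank 4 = 1 Π group

1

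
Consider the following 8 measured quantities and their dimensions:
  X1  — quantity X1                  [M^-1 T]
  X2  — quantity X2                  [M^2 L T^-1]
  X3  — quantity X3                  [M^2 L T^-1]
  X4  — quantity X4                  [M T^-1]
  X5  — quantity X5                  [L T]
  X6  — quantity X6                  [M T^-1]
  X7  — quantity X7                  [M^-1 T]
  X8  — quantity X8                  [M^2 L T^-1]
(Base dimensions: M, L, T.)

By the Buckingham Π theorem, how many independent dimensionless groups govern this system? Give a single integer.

Dimensional matrix (M×L×T by X1×X2×X3×X4×X5×X6×X7×X8):
  M: [-1  2  2  1  0  1 -1  2]
  L: [ 0  1  1  0  1  0  0  1]
  T: [ 1 -1 -1 -1  1 -1  1 -1]
RREF → pivots at {X1,X2} ⇒ r = 2
n=8, r=2 ⇒ 6 dimensionless groups

6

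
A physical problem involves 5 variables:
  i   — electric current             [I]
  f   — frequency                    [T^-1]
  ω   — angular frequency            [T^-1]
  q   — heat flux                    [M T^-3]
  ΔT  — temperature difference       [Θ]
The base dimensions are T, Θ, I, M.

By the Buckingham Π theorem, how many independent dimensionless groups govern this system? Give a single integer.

1

Dimensional matrix (T×Θ×I×M by i×f×ω×q×ΔT):
  T: [ 0 -1 -1 -3  0]
  Θ: [ 0  0  0  0  1]
  I: [ 1  0  0  0  0]
  M: [ 0  0  0  1  0]
Echelon form has 4 nonzero rows (pivots: i,f,q,ΔT)
Π count = n − r = 5 − 4 = 1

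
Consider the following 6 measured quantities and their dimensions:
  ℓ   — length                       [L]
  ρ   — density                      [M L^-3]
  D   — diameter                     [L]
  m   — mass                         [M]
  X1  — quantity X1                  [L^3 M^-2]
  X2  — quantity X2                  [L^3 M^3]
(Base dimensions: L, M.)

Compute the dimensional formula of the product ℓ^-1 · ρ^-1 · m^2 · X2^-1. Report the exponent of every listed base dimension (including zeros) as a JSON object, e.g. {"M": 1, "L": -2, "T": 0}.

{"L": -1, "M": -2}

Exponent matrix [L,M] × [ℓ,ρ,D,m,X1,X2]:
  L: [ 1 -3  1  0  3  3]
  M: [ 0  1  0  1 -2  3]
  [L]: (-1)·1+(-1)·-3+(2)·0+(-1)·3 = -1
  [M]: (-1)·0+(-1)·1+(2)·1+(-1)·3 = -2
⇒ L^-1 M^-2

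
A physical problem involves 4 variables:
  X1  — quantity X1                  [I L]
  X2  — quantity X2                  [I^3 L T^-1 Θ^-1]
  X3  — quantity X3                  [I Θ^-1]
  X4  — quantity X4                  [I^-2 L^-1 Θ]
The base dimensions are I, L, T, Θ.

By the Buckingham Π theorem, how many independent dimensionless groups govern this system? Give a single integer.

1

Write exponents as rows I,L,T,Θ / cols X1,X2,X3,X4:
  I: [ 1  3  1 -2]
  L: [ 1  1  0 -1]
  T: [ 0 -1  0  0]
  Θ: [ 0 -1 -1  1]
RREF → pivots at {X1,X2,X3} ⇒ r = 3
Π count = n − r = 4 − 3 = 1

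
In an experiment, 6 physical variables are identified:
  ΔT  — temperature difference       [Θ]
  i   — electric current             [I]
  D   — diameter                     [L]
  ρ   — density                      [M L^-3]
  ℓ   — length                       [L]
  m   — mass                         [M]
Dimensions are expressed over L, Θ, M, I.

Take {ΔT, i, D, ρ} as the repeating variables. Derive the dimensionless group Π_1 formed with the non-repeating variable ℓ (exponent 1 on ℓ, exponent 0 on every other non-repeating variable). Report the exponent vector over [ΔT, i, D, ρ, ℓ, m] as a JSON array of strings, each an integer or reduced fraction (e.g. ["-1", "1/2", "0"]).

Dimensional matrix (L×Θ×M×I by ΔT×i×D×ρ×ℓ×m):
  L: [ 0  0  1 -3  1  0]
  Θ: [ 1  0  0  0  0  0]
  M: [ 0  0  0  1  0  1]
  I: [ 0  1  0  0  0  0]
Echelon form has 4 nonzero rows (pivots: ΔT,i,D,ρ)
Pivot set = {ΔT,i,D,ρ}, free = {ℓ,m}
RREF:
  r0: [   1    0    0    0    0    0]
  r1: [   0    1    0    0    0    0]
  r2: [   0    0    1    0    1    3]
  r3: [   0    0    0    1    0    1]
Fix exponent of ℓ at 1, m at 0; solve each RREF row for its pivot's exponent:
  r0: exp(ΔT) + (0)·1 = 0 ⇒ exp(ΔT) = 0
  r1: exp(i) + (0)·1 = 0 ⇒ exp(i) = 0
  r2: exp(D) + (1)·1 = 0 ⇒ exp(D) = -1
  r3: exp(ρ) + (0)·1 = 0 ⇒ exp(ρ) = 0
Π_1 = D^-1 · ℓ

["0", "0", "-1", "0", "1", "0"]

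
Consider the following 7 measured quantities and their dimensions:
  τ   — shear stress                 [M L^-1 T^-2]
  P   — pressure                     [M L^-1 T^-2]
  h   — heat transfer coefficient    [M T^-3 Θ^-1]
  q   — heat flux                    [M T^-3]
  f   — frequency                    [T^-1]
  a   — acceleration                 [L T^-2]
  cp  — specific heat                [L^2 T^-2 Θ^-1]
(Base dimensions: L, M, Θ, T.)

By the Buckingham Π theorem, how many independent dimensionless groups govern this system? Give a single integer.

3

Exponent matrix [L,M,Θ,T] × [τ,P,h,q,f,a,cp]:
  L: [-1 -1  0  0  0  1  2]
  M: [ 1  1  1  1  0  0  0]
  Θ: [ 0  0 -1  0  0  0 -1]
  T: [-2 -2 -3 -3 -1 -2 -2]
Echelon form has 4 nonzero rows (pivots: τ,h,q,f)
Π count = n − r = 7 − 4 = 3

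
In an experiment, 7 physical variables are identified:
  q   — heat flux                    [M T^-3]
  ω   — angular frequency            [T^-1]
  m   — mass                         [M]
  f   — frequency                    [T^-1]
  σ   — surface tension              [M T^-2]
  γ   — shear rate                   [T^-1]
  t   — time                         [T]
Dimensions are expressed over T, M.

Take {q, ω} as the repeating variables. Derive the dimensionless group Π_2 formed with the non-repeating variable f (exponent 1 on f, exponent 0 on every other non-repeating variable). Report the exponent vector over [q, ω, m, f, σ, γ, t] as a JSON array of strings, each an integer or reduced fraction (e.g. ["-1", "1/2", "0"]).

Write exponents as rows T,M / cols q,ω,m,f,σ,γ,t:
  T: [-3 -1  0 -1 -2 -1  1]
  M: [ 1  0  1  0  1  0  0]
Row reduction gives pivot columns q,ω; rank = 2
Pivot set = {q,ω}, free = {m,f,σ,γ,t}
RREF:
  r0: [   1    0    1    0    1    0    0]
  r1: [   0    1   -3    1   -1    1   -1]
Fix exponent of f at 1, m at 0, σ at 0, γ at 0, t at 0; solve each RREF row for its pivot's exponent:
  r0: exp(q) + (0)·1 = 0 ⇒ exp(q) = 0
  r1: exp(ω) + (1)·1 = 0 ⇒ exp(ω) = -1
Π_2 = ω^-1 · f

["0", "-1", "0", "1", "0", "0", "0"]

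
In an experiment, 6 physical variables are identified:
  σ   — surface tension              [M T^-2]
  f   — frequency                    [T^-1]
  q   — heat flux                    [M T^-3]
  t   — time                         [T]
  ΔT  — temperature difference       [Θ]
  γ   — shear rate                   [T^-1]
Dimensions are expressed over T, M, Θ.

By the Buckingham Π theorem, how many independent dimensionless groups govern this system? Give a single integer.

Write exponents as rows T,M,Θ / cols σ,f,q,t,ΔT,γ:
  T: [-2 -1 -3  1  0 -1]
  M: [ 1  0  1  0  0  0]
  Θ: [ 0  0  0  0  1  0]
Row reduction gives pivot columns σ,f,ΔT; rank = 3
6 vars − rank 3 = 3 Π groups

3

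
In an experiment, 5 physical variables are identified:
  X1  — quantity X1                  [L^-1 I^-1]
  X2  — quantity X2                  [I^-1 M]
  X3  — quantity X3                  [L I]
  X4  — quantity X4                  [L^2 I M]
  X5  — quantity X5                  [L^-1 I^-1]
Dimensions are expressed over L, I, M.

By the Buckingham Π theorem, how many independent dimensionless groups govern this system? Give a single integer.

Dimensional matrix (L×I×M by X1×X2×X3×X4×X5):
  L: [-1  0  1  2 -1]
  I: [-1 -1  1  1 -1]
  M: [ 0  1  0  1  0]
Row reduction gives pivot columns X1,X2; rank = 2
5 vars − rank 2 = 3 Π groups

3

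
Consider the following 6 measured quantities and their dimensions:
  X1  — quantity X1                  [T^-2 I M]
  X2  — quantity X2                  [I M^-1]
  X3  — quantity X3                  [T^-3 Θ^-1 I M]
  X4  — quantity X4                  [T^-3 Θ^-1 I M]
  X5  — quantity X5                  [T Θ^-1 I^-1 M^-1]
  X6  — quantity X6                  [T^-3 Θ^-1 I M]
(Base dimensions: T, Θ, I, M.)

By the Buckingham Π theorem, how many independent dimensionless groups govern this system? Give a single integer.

3

Exponent matrix [T,Θ,I,M] × [X1,X2,X3,X4,X5,X6]:
  T: [-2  0 -3 -3  1 -3]
  Θ: [ 0  0 -1 -1 -1 -1]
  I: [ 1  1  1  1 -1  1]
  M: [ 1 -1  1  1 -1  1]
Row reduction gives pivot columns X1,X2,X3; rank = 3
6 vars − rank 3 = 3 Π groups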